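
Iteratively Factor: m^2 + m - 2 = (m - 1)*(m + 2)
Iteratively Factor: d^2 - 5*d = (d - 5)*(d)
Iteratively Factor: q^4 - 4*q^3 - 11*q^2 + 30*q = (q + 3)*(q^3 - 7*q^2 + 10*q) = (q - 5)*(q + 3)*(q^2 - 2*q) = (q - 5)*(q - 2)*(q + 3)*(q)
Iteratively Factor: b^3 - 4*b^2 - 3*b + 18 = (b - 3)*(b^2 - b - 6) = (b - 3)^2*(b + 2)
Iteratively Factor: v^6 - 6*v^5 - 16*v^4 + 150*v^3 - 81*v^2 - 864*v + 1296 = (v - 3)*(v^5 - 3*v^4 - 25*v^3 + 75*v^2 + 144*v - 432) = (v - 3)*(v + 3)*(v^4 - 6*v^3 - 7*v^2 + 96*v - 144) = (v - 3)^2*(v + 3)*(v^3 - 3*v^2 - 16*v + 48) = (v - 3)^2*(v + 3)*(v + 4)*(v^2 - 7*v + 12) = (v - 3)^3*(v + 3)*(v + 4)*(v - 4)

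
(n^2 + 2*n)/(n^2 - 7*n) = (n + 2)/(n - 7)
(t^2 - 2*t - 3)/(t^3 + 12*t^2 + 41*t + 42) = (t^2 - 2*t - 3)/(t^3 + 12*t^2 + 41*t + 42)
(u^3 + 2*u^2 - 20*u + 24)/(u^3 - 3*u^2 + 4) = (u + 6)/(u + 1)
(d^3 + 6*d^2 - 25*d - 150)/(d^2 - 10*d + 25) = (d^2 + 11*d + 30)/(d - 5)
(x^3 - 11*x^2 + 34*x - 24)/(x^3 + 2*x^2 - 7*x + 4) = (x^2 - 10*x + 24)/(x^2 + 3*x - 4)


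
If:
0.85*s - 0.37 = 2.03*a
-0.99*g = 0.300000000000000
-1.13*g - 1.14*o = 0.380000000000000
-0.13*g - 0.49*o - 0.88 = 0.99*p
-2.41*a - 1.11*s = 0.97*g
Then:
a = -0.04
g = -0.30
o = -0.03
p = -0.83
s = 0.35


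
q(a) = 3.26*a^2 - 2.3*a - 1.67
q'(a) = 6.52*a - 2.3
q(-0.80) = 2.26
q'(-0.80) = -7.52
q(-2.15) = 18.34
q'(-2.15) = -16.32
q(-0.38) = -0.33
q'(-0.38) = -4.78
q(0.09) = -1.85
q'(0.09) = -1.71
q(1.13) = -0.11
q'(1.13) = 5.07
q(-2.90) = 32.42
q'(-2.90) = -21.21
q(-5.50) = 109.60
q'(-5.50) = -38.16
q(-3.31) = 41.66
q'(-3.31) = -23.88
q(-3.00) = 34.57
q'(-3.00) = -21.86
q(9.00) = 241.69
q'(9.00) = 56.38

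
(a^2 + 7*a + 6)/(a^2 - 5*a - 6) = (a + 6)/(a - 6)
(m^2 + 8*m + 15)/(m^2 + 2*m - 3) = (m + 5)/(m - 1)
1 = 1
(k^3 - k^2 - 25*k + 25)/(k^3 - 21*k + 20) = (k - 5)/(k - 4)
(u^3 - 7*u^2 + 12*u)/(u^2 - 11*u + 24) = u*(u - 4)/(u - 8)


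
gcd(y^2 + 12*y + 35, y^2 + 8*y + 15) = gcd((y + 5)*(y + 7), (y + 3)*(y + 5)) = y + 5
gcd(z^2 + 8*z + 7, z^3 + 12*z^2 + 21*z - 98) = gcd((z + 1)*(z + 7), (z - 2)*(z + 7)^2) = z + 7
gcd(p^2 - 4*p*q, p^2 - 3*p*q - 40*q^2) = 1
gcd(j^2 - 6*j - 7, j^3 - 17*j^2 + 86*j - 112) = j - 7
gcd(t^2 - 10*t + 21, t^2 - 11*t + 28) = t - 7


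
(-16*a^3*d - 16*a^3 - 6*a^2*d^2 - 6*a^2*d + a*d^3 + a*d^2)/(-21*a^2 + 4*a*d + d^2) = a*(-16*a^2*d - 16*a^2 - 6*a*d^2 - 6*a*d + d^3 + d^2)/(-21*a^2 + 4*a*d + d^2)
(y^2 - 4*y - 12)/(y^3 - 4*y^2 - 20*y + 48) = (y + 2)/(y^2 + 2*y - 8)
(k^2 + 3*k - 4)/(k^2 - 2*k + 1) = (k + 4)/(k - 1)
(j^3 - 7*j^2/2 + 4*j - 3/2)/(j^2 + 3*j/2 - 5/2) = (2*j^2 - 5*j + 3)/(2*j + 5)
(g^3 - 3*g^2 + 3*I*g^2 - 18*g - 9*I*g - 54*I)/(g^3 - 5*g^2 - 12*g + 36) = (g + 3*I)/(g - 2)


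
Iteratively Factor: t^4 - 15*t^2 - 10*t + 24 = (t - 1)*(t^3 + t^2 - 14*t - 24) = (t - 1)*(t + 2)*(t^2 - t - 12) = (t - 1)*(t + 2)*(t + 3)*(t - 4)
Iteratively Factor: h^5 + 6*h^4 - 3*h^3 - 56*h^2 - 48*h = (h + 1)*(h^4 + 5*h^3 - 8*h^2 - 48*h) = (h - 3)*(h + 1)*(h^3 + 8*h^2 + 16*h) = h*(h - 3)*(h + 1)*(h^2 + 8*h + 16) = h*(h - 3)*(h + 1)*(h + 4)*(h + 4)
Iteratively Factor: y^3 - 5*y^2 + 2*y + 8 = (y + 1)*(y^2 - 6*y + 8) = (y - 2)*(y + 1)*(y - 4)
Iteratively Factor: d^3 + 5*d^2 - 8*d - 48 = (d - 3)*(d^2 + 8*d + 16) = (d - 3)*(d + 4)*(d + 4)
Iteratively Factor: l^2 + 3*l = (l)*(l + 3)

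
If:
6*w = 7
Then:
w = 7/6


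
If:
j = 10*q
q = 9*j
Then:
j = 0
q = 0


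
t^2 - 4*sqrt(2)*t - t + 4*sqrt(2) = (t - 1)*(t - 4*sqrt(2))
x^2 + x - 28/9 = (x - 4/3)*(x + 7/3)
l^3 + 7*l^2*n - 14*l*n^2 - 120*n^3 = (l - 4*n)*(l + 5*n)*(l + 6*n)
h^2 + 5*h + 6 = (h + 2)*(h + 3)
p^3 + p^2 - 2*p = p*(p - 1)*(p + 2)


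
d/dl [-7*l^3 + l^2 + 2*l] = -21*l^2 + 2*l + 2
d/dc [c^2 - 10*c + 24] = 2*c - 10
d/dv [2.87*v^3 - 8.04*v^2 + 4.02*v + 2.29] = 8.61*v^2 - 16.08*v + 4.02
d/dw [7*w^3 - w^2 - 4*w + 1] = 21*w^2 - 2*w - 4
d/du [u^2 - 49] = 2*u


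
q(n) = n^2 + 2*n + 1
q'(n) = 2*n + 2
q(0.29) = 1.66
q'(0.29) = 2.58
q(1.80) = 7.84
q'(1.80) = 5.60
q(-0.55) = 0.20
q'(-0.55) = 0.90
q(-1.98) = 0.96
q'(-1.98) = -1.96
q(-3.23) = 4.97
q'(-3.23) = -4.46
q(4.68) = 32.26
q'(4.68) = 11.36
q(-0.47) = 0.28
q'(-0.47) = 1.06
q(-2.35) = 1.82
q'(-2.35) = -2.70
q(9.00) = 100.00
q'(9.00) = 20.00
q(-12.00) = 121.00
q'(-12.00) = -22.00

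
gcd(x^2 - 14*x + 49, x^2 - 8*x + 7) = x - 7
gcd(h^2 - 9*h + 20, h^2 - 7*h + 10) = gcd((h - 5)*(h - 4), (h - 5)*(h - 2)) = h - 5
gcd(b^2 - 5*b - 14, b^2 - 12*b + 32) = 1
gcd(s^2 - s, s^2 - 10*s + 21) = 1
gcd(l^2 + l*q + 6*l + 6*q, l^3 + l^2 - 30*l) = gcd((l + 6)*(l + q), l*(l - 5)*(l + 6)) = l + 6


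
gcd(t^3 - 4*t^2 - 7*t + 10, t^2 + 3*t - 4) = t - 1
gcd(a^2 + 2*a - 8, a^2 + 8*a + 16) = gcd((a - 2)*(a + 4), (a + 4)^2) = a + 4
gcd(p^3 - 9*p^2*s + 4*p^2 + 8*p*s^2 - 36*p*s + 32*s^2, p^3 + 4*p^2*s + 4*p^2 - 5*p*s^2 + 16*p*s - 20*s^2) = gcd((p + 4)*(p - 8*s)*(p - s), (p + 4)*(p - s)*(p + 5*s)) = p^2 - p*s + 4*p - 4*s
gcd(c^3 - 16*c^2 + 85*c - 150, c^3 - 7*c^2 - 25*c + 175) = c - 5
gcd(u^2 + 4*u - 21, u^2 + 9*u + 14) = u + 7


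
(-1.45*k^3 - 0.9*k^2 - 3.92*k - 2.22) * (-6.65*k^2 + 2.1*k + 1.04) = 9.6425*k^5 + 2.94*k^4 + 22.67*k^3 + 5.595*k^2 - 8.7388*k - 2.3088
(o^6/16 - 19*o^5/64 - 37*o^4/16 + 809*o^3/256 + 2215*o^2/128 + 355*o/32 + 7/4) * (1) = o^6/16 - 19*o^5/64 - 37*o^4/16 + 809*o^3/256 + 2215*o^2/128 + 355*o/32 + 7/4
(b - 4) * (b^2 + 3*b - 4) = b^3 - b^2 - 16*b + 16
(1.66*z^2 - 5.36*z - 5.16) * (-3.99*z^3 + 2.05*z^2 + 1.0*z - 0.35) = -6.6234*z^5 + 24.7894*z^4 + 11.2604*z^3 - 16.519*z^2 - 3.284*z + 1.806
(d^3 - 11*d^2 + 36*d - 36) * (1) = d^3 - 11*d^2 + 36*d - 36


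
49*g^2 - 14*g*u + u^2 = (-7*g + u)^2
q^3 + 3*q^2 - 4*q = q*(q - 1)*(q + 4)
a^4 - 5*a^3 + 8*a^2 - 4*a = a*(a - 2)^2*(a - 1)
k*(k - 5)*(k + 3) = k^3 - 2*k^2 - 15*k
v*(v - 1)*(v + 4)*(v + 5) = v^4 + 8*v^3 + 11*v^2 - 20*v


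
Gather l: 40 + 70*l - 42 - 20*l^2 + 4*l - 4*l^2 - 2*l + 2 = -24*l^2 + 72*l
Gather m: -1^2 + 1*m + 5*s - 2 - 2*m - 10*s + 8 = -m - 5*s + 5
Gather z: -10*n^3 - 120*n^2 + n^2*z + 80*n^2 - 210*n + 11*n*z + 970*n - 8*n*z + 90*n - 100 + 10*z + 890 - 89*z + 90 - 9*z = -10*n^3 - 40*n^2 + 850*n + z*(n^2 + 3*n - 88) + 880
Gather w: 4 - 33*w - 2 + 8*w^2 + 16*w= 8*w^2 - 17*w + 2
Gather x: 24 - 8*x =24 - 8*x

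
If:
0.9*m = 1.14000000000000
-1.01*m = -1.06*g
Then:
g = 1.21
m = 1.27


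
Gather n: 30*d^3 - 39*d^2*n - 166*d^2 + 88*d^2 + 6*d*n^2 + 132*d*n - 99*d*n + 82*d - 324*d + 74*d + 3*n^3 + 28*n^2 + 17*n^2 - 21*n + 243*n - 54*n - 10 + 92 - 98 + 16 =30*d^3 - 78*d^2 - 168*d + 3*n^3 + n^2*(6*d + 45) + n*(-39*d^2 + 33*d + 168)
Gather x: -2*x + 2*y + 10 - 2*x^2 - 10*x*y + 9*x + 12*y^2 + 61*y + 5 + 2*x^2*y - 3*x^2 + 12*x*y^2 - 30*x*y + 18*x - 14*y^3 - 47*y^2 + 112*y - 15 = x^2*(2*y - 5) + x*(12*y^2 - 40*y + 25) - 14*y^3 - 35*y^2 + 175*y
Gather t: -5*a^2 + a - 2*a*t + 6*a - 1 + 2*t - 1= -5*a^2 + 7*a + t*(2 - 2*a) - 2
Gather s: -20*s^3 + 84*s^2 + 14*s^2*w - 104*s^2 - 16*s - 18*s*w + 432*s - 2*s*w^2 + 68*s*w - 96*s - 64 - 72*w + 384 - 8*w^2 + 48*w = -20*s^3 + s^2*(14*w - 20) + s*(-2*w^2 + 50*w + 320) - 8*w^2 - 24*w + 320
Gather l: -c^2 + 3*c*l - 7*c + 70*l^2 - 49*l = -c^2 - 7*c + 70*l^2 + l*(3*c - 49)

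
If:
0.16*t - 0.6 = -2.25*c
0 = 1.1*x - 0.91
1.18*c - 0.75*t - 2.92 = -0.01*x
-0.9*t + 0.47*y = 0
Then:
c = 0.49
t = -3.11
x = 0.83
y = -5.96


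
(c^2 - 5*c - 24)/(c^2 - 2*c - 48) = (c + 3)/(c + 6)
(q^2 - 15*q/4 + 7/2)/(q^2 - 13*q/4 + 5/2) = (4*q - 7)/(4*q - 5)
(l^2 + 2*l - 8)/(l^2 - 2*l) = (l + 4)/l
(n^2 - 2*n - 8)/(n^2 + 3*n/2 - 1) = 2*(n - 4)/(2*n - 1)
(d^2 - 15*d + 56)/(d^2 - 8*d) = (d - 7)/d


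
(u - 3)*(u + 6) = u^2 + 3*u - 18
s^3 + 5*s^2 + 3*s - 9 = (s - 1)*(s + 3)^2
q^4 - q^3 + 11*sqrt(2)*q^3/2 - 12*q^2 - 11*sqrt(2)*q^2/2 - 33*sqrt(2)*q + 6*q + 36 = (q - 3)*(q + 2)*(q - sqrt(2)/2)*(q + 6*sqrt(2))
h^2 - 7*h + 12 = (h - 4)*(h - 3)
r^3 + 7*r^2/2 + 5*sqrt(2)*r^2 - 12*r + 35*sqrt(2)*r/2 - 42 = (r + 7/2)*(r - sqrt(2))*(r + 6*sqrt(2))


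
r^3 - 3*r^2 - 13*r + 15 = (r - 5)*(r - 1)*(r + 3)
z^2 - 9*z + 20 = (z - 5)*(z - 4)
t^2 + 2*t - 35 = (t - 5)*(t + 7)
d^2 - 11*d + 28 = (d - 7)*(d - 4)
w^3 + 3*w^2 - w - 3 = (w - 1)*(w + 1)*(w + 3)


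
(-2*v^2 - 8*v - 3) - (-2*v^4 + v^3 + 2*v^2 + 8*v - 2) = 2*v^4 - v^3 - 4*v^2 - 16*v - 1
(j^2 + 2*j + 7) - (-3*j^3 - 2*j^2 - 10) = 3*j^3 + 3*j^2 + 2*j + 17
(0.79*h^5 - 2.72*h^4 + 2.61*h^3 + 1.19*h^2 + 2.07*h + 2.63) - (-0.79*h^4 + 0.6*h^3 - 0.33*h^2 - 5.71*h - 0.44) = 0.79*h^5 - 1.93*h^4 + 2.01*h^3 + 1.52*h^2 + 7.78*h + 3.07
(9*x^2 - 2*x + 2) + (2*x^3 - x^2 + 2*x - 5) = 2*x^3 + 8*x^2 - 3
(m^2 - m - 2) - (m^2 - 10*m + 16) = 9*m - 18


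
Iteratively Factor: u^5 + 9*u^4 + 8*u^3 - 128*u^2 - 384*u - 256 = (u + 4)*(u^4 + 5*u^3 - 12*u^2 - 80*u - 64) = (u - 4)*(u + 4)*(u^3 + 9*u^2 + 24*u + 16) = (u - 4)*(u + 4)^2*(u^2 + 5*u + 4) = (u - 4)*(u + 1)*(u + 4)^2*(u + 4)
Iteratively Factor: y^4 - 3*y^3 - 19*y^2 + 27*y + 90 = (y - 3)*(y^3 - 19*y - 30) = (y - 5)*(y - 3)*(y^2 + 5*y + 6) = (y - 5)*(y - 3)*(y + 3)*(y + 2)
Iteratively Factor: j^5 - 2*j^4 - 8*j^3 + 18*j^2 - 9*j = (j - 1)*(j^4 - j^3 - 9*j^2 + 9*j) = (j - 1)^2*(j^3 - 9*j) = j*(j - 1)^2*(j^2 - 9) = j*(j - 3)*(j - 1)^2*(j + 3)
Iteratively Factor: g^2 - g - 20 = (g + 4)*(g - 5)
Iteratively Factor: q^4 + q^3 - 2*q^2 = (q)*(q^3 + q^2 - 2*q) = q*(q + 2)*(q^2 - q) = q^2*(q + 2)*(q - 1)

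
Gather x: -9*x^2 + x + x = -9*x^2 + 2*x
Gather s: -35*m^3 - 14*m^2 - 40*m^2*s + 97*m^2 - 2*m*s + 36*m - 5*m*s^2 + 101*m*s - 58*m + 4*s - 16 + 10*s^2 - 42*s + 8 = -35*m^3 + 83*m^2 - 22*m + s^2*(10 - 5*m) + s*(-40*m^2 + 99*m - 38) - 8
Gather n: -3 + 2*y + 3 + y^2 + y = y^2 + 3*y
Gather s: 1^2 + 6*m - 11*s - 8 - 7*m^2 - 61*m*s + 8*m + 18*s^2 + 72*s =-7*m^2 + 14*m + 18*s^2 + s*(61 - 61*m) - 7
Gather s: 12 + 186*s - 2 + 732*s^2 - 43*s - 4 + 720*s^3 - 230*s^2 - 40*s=720*s^3 + 502*s^2 + 103*s + 6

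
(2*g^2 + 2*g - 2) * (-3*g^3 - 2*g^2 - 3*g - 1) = -6*g^5 - 10*g^4 - 4*g^3 - 4*g^2 + 4*g + 2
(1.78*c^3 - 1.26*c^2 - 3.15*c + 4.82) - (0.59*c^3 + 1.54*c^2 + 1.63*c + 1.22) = 1.19*c^3 - 2.8*c^2 - 4.78*c + 3.6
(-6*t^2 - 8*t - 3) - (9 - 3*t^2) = -3*t^2 - 8*t - 12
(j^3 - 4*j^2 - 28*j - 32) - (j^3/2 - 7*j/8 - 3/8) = j^3/2 - 4*j^2 - 217*j/8 - 253/8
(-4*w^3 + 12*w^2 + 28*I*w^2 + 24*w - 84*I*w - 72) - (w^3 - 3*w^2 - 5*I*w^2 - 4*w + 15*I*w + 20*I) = -5*w^3 + 15*w^2 + 33*I*w^2 + 28*w - 99*I*w - 72 - 20*I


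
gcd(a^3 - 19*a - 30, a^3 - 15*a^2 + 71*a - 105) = a - 5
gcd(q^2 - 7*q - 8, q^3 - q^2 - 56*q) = q - 8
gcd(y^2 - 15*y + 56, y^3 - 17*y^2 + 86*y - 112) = y^2 - 15*y + 56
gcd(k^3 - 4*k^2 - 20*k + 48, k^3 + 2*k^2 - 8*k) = k^2 + 2*k - 8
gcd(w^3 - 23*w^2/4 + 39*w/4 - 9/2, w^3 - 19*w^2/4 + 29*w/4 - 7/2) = w - 2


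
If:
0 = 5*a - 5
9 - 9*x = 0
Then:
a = 1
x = 1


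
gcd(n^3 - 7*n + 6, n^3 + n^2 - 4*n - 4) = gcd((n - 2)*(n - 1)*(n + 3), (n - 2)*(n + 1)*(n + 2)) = n - 2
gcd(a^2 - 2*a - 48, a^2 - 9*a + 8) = a - 8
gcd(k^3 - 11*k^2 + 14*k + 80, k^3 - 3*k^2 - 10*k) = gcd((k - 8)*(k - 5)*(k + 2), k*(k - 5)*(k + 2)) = k^2 - 3*k - 10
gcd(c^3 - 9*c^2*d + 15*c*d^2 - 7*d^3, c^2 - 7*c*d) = c - 7*d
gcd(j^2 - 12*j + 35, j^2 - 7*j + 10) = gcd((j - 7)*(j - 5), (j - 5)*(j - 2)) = j - 5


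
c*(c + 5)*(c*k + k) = c^3*k + 6*c^2*k + 5*c*k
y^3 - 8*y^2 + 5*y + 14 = (y - 7)*(y - 2)*(y + 1)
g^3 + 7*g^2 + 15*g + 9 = (g + 1)*(g + 3)^2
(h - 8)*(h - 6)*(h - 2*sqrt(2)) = h^3 - 14*h^2 - 2*sqrt(2)*h^2 + 28*sqrt(2)*h + 48*h - 96*sqrt(2)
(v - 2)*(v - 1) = v^2 - 3*v + 2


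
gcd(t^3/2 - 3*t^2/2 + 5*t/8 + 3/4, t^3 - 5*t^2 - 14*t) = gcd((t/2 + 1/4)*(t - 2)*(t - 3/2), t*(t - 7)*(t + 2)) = 1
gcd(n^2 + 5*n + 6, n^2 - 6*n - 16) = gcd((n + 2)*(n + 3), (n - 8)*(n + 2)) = n + 2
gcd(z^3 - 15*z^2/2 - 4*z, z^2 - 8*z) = z^2 - 8*z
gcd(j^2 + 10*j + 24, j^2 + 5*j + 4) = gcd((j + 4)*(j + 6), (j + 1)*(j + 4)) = j + 4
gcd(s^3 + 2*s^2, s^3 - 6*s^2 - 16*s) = s^2 + 2*s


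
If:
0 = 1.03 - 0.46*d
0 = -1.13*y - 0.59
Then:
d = 2.24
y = -0.52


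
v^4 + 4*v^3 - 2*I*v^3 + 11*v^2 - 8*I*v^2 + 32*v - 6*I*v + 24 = (v + 1)*(v + 3)*(v - 4*I)*(v + 2*I)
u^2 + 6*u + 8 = (u + 2)*(u + 4)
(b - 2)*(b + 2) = b^2 - 4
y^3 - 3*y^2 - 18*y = y*(y - 6)*(y + 3)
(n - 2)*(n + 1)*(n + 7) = n^3 + 6*n^2 - 9*n - 14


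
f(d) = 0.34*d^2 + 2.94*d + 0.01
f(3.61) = 15.05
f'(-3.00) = 0.90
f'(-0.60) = 2.53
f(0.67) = 2.13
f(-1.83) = -4.23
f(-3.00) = -5.75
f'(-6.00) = -1.14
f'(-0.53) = 2.58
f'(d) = 0.68*d + 2.94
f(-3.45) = -6.09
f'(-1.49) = 1.93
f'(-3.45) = 0.59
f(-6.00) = -5.39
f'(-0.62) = 2.52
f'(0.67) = 3.40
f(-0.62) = -1.68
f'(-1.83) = 1.70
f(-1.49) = -3.62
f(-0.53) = -1.45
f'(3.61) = 5.39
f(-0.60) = -1.63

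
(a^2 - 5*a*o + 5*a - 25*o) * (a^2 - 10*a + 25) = a^4 - 5*a^3*o - 5*a^3 + 25*a^2*o - 25*a^2 + 125*a*o + 125*a - 625*o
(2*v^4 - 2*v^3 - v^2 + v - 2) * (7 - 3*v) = -6*v^5 + 20*v^4 - 11*v^3 - 10*v^2 + 13*v - 14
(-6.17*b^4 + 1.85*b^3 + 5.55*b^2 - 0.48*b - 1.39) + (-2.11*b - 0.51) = -6.17*b^4 + 1.85*b^3 + 5.55*b^2 - 2.59*b - 1.9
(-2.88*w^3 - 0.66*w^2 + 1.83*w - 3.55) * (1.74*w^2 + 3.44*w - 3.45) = -5.0112*w^5 - 11.0556*w^4 + 10.8498*w^3 + 2.3952*w^2 - 18.5255*w + 12.2475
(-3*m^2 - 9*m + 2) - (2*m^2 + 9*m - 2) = -5*m^2 - 18*m + 4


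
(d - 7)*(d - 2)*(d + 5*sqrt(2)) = d^3 - 9*d^2 + 5*sqrt(2)*d^2 - 45*sqrt(2)*d + 14*d + 70*sqrt(2)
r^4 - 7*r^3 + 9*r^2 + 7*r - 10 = (r - 5)*(r - 2)*(r - 1)*(r + 1)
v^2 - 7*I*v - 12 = (v - 4*I)*(v - 3*I)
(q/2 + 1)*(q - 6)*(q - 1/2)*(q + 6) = q^4/2 + 3*q^3/4 - 37*q^2/2 - 27*q + 18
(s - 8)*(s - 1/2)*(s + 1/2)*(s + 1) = s^4 - 7*s^3 - 33*s^2/4 + 7*s/4 + 2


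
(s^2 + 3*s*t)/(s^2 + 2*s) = (s + 3*t)/(s + 2)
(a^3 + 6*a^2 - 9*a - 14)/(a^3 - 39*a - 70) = (-a^3 - 6*a^2 + 9*a + 14)/(-a^3 + 39*a + 70)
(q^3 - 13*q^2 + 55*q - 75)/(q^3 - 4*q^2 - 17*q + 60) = (q - 5)/(q + 4)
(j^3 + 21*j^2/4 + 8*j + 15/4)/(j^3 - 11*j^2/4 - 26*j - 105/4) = (j + 1)/(j - 7)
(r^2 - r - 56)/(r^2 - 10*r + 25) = (r^2 - r - 56)/(r^2 - 10*r + 25)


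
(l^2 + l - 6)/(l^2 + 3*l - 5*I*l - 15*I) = (l - 2)/(l - 5*I)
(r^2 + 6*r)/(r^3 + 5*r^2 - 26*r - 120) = r/(r^2 - r - 20)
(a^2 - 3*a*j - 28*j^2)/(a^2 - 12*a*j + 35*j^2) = (a + 4*j)/(a - 5*j)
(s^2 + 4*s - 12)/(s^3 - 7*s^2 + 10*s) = (s + 6)/(s*(s - 5))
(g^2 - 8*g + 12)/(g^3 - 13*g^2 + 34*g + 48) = (g - 2)/(g^2 - 7*g - 8)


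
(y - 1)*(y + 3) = y^2 + 2*y - 3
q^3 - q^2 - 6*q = q*(q - 3)*(q + 2)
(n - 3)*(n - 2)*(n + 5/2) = n^3 - 5*n^2/2 - 13*n/2 + 15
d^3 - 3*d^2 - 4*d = d*(d - 4)*(d + 1)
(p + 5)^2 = p^2 + 10*p + 25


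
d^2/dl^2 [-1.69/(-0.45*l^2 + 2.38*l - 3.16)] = (-0.68445*l^2 + 3.61998*l + 1.69*(0.9*l - 2.38)*(1.8*l - 4.76) - 4.80636)/(0.45*l^2 - 2.38*l + 3.16)^3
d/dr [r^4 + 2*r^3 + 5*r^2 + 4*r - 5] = 4*r^3 + 6*r^2 + 10*r + 4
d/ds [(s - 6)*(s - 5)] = 2*s - 11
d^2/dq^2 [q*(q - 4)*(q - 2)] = 6*q - 12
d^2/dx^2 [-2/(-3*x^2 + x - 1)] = 4*(-9*x^2 + 3*x + (6*x - 1)^2 - 3)/(3*x^2 - x + 1)^3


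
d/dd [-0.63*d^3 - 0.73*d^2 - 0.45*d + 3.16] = -1.89*d^2 - 1.46*d - 0.45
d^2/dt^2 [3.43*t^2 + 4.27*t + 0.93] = 6.86000000000000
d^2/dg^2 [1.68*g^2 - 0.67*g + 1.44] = 3.36000000000000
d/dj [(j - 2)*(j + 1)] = 2*j - 1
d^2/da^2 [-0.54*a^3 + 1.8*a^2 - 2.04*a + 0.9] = 3.6 - 3.24*a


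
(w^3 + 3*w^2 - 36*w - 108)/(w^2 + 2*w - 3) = (w^2 - 36)/(w - 1)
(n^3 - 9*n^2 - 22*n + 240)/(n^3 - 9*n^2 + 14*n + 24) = (n^2 - 3*n - 40)/(n^2 - 3*n - 4)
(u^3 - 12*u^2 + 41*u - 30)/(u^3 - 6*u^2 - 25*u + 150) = (u - 1)/(u + 5)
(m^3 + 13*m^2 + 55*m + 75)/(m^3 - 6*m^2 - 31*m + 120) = (m^2 + 8*m + 15)/(m^2 - 11*m + 24)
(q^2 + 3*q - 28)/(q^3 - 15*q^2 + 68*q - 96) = (q + 7)/(q^2 - 11*q + 24)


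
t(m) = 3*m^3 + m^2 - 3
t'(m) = 9*m^2 + 2*m = m*(9*m + 2)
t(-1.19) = -6.64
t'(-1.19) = 10.36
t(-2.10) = -26.37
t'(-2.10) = 35.49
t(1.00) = 1.00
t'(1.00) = 11.00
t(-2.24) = -31.70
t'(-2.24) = 40.68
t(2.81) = 71.46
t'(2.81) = 76.68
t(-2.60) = -48.97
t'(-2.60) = 55.64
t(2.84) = 73.78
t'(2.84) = 78.27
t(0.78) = -0.97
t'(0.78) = 7.04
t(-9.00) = -2109.00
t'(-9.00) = 711.00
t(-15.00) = -9903.00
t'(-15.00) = 1995.00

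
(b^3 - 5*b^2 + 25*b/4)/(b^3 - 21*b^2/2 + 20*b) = (b - 5/2)/(b - 8)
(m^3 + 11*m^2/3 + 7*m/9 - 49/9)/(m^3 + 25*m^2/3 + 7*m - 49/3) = (m + 7/3)/(m + 7)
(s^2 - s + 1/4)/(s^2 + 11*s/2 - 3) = (s - 1/2)/(s + 6)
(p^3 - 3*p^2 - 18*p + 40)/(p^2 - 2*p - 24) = (p^2 - 7*p + 10)/(p - 6)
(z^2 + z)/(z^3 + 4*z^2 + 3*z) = 1/(z + 3)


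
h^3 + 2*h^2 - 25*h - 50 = (h - 5)*(h + 2)*(h + 5)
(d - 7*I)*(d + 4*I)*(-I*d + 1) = -I*d^3 - 2*d^2 - 31*I*d + 28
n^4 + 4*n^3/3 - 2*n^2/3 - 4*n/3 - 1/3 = (n - 1)*(n + 1/3)*(n + 1)^2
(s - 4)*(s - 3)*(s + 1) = s^3 - 6*s^2 + 5*s + 12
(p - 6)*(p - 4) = p^2 - 10*p + 24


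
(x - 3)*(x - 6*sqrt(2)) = x^2 - 6*sqrt(2)*x - 3*x + 18*sqrt(2)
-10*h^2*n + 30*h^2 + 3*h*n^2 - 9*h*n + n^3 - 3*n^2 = (-2*h + n)*(5*h + n)*(n - 3)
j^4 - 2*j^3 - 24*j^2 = j^2*(j - 6)*(j + 4)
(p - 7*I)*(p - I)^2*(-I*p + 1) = -I*p^4 - 8*p^3 + 6*I*p^2 - 8*p + 7*I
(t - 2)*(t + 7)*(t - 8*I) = t^3 + 5*t^2 - 8*I*t^2 - 14*t - 40*I*t + 112*I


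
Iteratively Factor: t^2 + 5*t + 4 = (t + 1)*(t + 4)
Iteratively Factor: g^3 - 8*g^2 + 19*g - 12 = (g - 3)*(g^2 - 5*g + 4) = (g - 4)*(g - 3)*(g - 1)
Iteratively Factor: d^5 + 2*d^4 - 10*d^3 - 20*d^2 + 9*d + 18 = (d + 2)*(d^4 - 10*d^2 + 9) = (d - 1)*(d + 2)*(d^3 + d^2 - 9*d - 9) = (d - 1)*(d + 1)*(d + 2)*(d^2 - 9) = (d - 1)*(d + 1)*(d + 2)*(d + 3)*(d - 3)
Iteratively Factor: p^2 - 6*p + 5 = (p - 1)*(p - 5)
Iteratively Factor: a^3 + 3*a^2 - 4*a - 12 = (a + 2)*(a^2 + a - 6) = (a - 2)*(a + 2)*(a + 3)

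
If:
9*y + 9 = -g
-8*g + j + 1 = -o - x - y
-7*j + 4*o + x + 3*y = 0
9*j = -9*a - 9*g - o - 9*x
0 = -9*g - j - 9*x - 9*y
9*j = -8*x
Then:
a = 2116/10023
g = -594/3341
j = -3816/3341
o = -5295/3341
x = 4293/3341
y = -3275/3341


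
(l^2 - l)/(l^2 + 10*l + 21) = l*(l - 1)/(l^2 + 10*l + 21)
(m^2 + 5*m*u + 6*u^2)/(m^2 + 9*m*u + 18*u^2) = (m + 2*u)/(m + 6*u)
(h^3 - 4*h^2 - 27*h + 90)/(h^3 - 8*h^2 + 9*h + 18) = (h + 5)/(h + 1)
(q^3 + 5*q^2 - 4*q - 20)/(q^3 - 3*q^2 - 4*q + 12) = (q + 5)/(q - 3)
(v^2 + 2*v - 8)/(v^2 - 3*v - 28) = (v - 2)/(v - 7)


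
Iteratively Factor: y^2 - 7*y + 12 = (y - 3)*(y - 4)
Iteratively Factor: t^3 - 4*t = (t - 2)*(t^2 + 2*t) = (t - 2)*(t + 2)*(t)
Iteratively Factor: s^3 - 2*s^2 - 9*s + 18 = (s - 3)*(s^2 + s - 6) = (s - 3)*(s + 3)*(s - 2)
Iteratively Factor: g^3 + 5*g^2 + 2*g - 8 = (g + 2)*(g^2 + 3*g - 4) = (g - 1)*(g + 2)*(g + 4)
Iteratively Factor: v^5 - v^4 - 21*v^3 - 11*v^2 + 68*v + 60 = (v + 2)*(v^4 - 3*v^3 - 15*v^2 + 19*v + 30) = (v + 2)*(v + 3)*(v^3 - 6*v^2 + 3*v + 10) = (v + 1)*(v + 2)*(v + 3)*(v^2 - 7*v + 10) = (v - 2)*(v + 1)*(v + 2)*(v + 3)*(v - 5)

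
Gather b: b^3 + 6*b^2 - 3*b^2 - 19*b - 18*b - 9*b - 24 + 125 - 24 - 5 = b^3 + 3*b^2 - 46*b + 72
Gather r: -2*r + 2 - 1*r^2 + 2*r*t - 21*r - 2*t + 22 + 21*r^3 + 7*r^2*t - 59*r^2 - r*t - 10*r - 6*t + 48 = 21*r^3 + r^2*(7*t - 60) + r*(t - 33) - 8*t + 72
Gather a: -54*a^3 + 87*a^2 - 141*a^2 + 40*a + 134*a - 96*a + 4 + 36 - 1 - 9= -54*a^3 - 54*a^2 + 78*a + 30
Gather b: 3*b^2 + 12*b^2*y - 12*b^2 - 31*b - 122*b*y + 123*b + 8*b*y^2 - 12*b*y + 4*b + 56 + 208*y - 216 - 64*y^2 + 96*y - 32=b^2*(12*y - 9) + b*(8*y^2 - 134*y + 96) - 64*y^2 + 304*y - 192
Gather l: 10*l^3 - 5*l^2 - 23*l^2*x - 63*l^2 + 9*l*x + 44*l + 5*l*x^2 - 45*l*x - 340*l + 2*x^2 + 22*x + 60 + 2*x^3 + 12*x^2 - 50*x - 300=10*l^3 + l^2*(-23*x - 68) + l*(5*x^2 - 36*x - 296) + 2*x^3 + 14*x^2 - 28*x - 240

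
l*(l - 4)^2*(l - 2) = l^4 - 10*l^3 + 32*l^2 - 32*l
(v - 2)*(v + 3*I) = v^2 - 2*v + 3*I*v - 6*I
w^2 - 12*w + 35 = (w - 7)*(w - 5)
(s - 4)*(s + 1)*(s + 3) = s^3 - 13*s - 12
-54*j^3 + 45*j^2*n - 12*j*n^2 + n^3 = (-6*j + n)*(-3*j + n)^2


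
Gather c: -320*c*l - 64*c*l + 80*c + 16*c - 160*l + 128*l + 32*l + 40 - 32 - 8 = c*(96 - 384*l)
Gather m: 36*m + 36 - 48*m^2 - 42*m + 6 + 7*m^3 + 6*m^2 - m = 7*m^3 - 42*m^2 - 7*m + 42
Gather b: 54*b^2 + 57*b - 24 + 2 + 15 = 54*b^2 + 57*b - 7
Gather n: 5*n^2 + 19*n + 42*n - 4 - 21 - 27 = 5*n^2 + 61*n - 52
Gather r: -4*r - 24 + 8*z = -4*r + 8*z - 24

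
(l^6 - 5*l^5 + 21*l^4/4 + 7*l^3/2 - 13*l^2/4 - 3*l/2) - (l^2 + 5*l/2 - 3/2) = l^6 - 5*l^5 + 21*l^4/4 + 7*l^3/2 - 17*l^2/4 - 4*l + 3/2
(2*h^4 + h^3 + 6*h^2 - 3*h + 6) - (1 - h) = 2*h^4 + h^3 + 6*h^2 - 2*h + 5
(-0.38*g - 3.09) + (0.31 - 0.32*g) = -0.7*g - 2.78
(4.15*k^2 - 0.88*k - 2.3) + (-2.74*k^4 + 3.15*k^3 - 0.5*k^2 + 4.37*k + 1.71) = -2.74*k^4 + 3.15*k^3 + 3.65*k^2 + 3.49*k - 0.59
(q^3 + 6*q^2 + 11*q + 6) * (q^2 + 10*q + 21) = q^5 + 16*q^4 + 92*q^3 + 242*q^2 + 291*q + 126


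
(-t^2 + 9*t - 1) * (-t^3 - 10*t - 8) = t^5 - 9*t^4 + 11*t^3 - 82*t^2 - 62*t + 8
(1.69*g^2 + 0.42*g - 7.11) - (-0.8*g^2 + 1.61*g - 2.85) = 2.49*g^2 - 1.19*g - 4.26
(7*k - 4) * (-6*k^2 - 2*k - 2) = -42*k^3 + 10*k^2 - 6*k + 8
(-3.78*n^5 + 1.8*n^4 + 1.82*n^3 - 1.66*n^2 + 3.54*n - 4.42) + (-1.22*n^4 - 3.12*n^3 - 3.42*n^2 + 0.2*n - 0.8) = -3.78*n^5 + 0.58*n^4 - 1.3*n^3 - 5.08*n^2 + 3.74*n - 5.22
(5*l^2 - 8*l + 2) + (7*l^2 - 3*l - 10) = 12*l^2 - 11*l - 8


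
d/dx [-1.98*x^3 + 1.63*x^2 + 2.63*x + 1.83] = -5.94*x^2 + 3.26*x + 2.63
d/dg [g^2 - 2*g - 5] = 2*g - 2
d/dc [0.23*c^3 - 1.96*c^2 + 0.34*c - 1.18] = 0.69*c^2 - 3.92*c + 0.34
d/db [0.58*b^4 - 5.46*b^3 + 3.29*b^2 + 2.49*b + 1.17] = 2.32*b^3 - 16.38*b^2 + 6.58*b + 2.49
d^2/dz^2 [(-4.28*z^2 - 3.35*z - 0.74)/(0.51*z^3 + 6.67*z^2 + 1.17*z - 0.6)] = (-2.226456*z^6 - 5.22800999999998*z^5 - 55.3606019999995*z^4 - 285.888004*z^3 - 315.252624*z^2 - 116.448156*z - 15.733932)/(0.132651*z^9 + 5.204601*z^8 + 68.980968*z^7 + 320.152717*z^6 + 146.004336*z^5 - 54.836451*z^4 - 25.941627*z^3 + 4.73958*z^2 + 1.2636*z - 0.216)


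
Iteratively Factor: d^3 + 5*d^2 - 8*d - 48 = (d + 4)*(d^2 + d - 12) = (d + 4)^2*(d - 3)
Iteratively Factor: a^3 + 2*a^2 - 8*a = (a)*(a^2 + 2*a - 8) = a*(a - 2)*(a + 4)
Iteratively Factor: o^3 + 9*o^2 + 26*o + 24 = (o + 2)*(o^2 + 7*o + 12) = (o + 2)*(o + 4)*(o + 3)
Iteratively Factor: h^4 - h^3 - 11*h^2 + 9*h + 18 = (h + 3)*(h^3 - 4*h^2 + h + 6) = (h - 2)*(h + 3)*(h^2 - 2*h - 3) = (h - 2)*(h + 1)*(h + 3)*(h - 3)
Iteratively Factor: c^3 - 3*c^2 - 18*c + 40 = (c - 2)*(c^2 - c - 20) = (c - 5)*(c - 2)*(c + 4)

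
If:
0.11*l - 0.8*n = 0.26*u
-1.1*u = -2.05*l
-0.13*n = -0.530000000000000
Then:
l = -8.71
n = 4.08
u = -16.23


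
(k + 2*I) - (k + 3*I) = -I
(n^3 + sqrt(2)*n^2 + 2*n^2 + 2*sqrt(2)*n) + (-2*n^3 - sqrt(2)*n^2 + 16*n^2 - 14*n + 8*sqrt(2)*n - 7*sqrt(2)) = -n^3 + 18*n^2 - 14*n + 10*sqrt(2)*n - 7*sqrt(2)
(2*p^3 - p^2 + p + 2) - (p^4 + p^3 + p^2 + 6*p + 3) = -p^4 + p^3 - 2*p^2 - 5*p - 1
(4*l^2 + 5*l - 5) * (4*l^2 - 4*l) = 16*l^4 + 4*l^3 - 40*l^2 + 20*l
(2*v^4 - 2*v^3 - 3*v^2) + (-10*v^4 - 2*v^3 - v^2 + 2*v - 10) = -8*v^4 - 4*v^3 - 4*v^2 + 2*v - 10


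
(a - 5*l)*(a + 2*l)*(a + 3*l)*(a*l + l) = a^4*l + a^3*l - 19*a^2*l^3 - 30*a*l^4 - 19*a*l^3 - 30*l^4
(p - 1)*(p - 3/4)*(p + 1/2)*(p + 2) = p^4 + 3*p^3/4 - 21*p^2/8 + p/8 + 3/4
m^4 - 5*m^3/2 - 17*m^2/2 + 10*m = m*(m - 4)*(m - 1)*(m + 5/2)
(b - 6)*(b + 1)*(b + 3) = b^3 - 2*b^2 - 21*b - 18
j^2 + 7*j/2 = j*(j + 7/2)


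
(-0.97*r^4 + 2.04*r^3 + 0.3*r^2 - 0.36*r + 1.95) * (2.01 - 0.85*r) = 0.8245*r^5 - 3.6837*r^4 + 3.8454*r^3 + 0.909*r^2 - 2.3811*r + 3.9195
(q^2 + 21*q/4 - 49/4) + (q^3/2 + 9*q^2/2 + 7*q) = q^3/2 + 11*q^2/2 + 49*q/4 - 49/4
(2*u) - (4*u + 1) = -2*u - 1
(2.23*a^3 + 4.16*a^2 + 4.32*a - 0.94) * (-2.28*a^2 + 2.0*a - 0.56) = -5.0844*a^5 - 5.0248*a^4 - 2.7784*a^3 + 8.4536*a^2 - 4.2992*a + 0.5264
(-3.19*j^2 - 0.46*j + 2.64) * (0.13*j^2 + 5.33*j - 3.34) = -0.4147*j^4 - 17.0625*j^3 + 8.546*j^2 + 15.6076*j - 8.8176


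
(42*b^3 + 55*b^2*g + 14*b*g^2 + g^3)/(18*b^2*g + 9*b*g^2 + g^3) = (7*b^2 + 8*b*g + g^2)/(g*(3*b + g))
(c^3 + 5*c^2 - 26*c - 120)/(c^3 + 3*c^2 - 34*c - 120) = (c^2 + c - 30)/(c^2 - c - 30)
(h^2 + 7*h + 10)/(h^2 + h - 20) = (h + 2)/(h - 4)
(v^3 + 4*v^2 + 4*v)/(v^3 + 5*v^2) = (v^2 + 4*v + 4)/(v*(v + 5))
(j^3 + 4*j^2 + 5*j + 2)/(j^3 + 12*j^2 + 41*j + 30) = (j^2 + 3*j + 2)/(j^2 + 11*j + 30)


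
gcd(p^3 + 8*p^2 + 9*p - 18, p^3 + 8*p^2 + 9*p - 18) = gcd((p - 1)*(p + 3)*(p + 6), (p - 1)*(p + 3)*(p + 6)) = p^3 + 8*p^2 + 9*p - 18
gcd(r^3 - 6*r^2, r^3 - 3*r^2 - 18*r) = r^2 - 6*r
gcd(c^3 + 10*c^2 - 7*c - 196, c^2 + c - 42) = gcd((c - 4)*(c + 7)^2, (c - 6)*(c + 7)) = c + 7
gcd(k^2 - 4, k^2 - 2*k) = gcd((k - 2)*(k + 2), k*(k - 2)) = k - 2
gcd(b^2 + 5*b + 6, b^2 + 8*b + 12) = b + 2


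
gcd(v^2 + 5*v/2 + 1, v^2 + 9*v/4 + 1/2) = v + 2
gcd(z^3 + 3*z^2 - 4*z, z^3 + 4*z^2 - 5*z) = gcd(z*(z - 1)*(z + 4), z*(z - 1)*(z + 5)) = z^2 - z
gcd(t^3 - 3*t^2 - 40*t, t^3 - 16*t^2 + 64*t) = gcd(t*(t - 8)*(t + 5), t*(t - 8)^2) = t^2 - 8*t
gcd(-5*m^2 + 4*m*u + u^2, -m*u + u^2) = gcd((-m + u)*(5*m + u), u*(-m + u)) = -m + u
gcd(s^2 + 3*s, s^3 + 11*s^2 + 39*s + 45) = s + 3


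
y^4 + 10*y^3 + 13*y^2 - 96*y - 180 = (y - 3)*(y + 2)*(y + 5)*(y + 6)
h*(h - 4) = h^2 - 4*h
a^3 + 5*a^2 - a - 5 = (a - 1)*(a + 1)*(a + 5)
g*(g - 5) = g^2 - 5*g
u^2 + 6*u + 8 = (u + 2)*(u + 4)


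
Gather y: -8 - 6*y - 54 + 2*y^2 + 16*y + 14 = 2*y^2 + 10*y - 48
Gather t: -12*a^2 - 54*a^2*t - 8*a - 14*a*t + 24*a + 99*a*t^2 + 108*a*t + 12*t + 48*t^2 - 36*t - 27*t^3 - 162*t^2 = -12*a^2 + 16*a - 27*t^3 + t^2*(99*a - 114) + t*(-54*a^2 + 94*a - 24)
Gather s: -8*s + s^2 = s^2 - 8*s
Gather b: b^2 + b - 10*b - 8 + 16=b^2 - 9*b + 8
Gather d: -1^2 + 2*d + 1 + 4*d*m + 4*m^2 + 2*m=d*(4*m + 2) + 4*m^2 + 2*m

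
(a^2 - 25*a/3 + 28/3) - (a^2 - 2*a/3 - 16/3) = 44/3 - 23*a/3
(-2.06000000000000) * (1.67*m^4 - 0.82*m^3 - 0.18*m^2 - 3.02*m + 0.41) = -3.4402*m^4 + 1.6892*m^3 + 0.3708*m^2 + 6.2212*m - 0.8446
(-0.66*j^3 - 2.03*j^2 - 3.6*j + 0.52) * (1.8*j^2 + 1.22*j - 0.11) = -1.188*j^5 - 4.4592*j^4 - 8.884*j^3 - 3.2327*j^2 + 1.0304*j - 0.0572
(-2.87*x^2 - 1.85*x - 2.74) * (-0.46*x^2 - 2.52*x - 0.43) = 1.3202*x^4 + 8.0834*x^3 + 7.1565*x^2 + 7.7003*x + 1.1782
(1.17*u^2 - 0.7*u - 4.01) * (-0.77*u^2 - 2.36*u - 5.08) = -0.9009*u^4 - 2.2222*u^3 - 1.2039*u^2 + 13.0196*u + 20.3708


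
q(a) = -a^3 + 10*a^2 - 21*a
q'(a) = -3*a^2 + 20*a - 21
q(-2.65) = 144.48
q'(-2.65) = -95.07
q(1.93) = -10.47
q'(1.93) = 6.43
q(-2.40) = 121.82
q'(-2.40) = -86.28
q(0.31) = -5.58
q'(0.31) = -15.09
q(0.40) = -6.86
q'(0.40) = -13.48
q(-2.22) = 106.85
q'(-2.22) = -80.19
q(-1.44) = 53.96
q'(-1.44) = -56.02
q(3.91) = 10.99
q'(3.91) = 11.34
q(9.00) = -108.00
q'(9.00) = -84.00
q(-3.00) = 180.00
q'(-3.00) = -108.00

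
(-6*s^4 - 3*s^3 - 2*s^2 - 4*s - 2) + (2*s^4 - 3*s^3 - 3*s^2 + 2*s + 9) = -4*s^4 - 6*s^3 - 5*s^2 - 2*s + 7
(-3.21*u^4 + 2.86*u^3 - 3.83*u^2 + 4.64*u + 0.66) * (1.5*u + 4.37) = -4.815*u^5 - 9.7377*u^4 + 6.7532*u^3 - 9.7771*u^2 + 21.2668*u + 2.8842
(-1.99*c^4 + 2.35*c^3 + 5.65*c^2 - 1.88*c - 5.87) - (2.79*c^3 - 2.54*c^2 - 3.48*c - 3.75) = -1.99*c^4 - 0.44*c^3 + 8.19*c^2 + 1.6*c - 2.12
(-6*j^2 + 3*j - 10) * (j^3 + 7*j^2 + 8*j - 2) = -6*j^5 - 39*j^4 - 37*j^3 - 34*j^2 - 86*j + 20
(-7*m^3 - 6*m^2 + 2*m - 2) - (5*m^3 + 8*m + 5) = -12*m^3 - 6*m^2 - 6*m - 7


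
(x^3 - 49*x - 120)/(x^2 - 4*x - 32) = (x^2 + 8*x + 15)/(x + 4)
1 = 1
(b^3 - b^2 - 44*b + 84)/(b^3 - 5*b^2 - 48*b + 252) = (b - 2)/(b - 6)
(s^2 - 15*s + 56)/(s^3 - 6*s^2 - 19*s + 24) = (s - 7)/(s^2 + 2*s - 3)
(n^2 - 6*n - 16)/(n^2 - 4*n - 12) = (n - 8)/(n - 6)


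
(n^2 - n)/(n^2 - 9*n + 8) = n/(n - 8)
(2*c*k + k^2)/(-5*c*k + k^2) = (-2*c - k)/(5*c - k)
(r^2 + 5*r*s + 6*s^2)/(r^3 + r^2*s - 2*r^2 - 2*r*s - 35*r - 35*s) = (r^2 + 5*r*s + 6*s^2)/(r^3 + r^2*s - 2*r^2 - 2*r*s - 35*r - 35*s)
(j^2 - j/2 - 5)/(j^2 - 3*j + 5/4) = 2*(j + 2)/(2*j - 1)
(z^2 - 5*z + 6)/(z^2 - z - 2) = (z - 3)/(z + 1)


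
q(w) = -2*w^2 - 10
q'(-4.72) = 18.88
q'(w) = -4*w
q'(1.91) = -7.64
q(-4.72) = -54.56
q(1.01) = -12.04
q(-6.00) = -82.00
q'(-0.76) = 3.04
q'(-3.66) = 14.64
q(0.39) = -10.30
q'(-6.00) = 24.00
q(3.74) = -37.98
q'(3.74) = -14.96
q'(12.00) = -48.00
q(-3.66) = -36.79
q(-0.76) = -11.16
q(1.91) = -17.30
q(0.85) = -11.44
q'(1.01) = -4.04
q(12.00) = -298.00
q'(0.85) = -3.40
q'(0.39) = -1.56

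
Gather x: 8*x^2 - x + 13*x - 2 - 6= 8*x^2 + 12*x - 8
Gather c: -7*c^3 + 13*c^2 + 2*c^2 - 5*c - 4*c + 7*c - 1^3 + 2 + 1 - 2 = -7*c^3 + 15*c^2 - 2*c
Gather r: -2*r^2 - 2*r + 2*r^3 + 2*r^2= 2*r^3 - 2*r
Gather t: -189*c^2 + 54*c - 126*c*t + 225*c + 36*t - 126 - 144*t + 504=-189*c^2 + 279*c + t*(-126*c - 108) + 378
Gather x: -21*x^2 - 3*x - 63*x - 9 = -21*x^2 - 66*x - 9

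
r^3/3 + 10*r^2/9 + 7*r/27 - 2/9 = (r/3 + 1)*(r - 1/3)*(r + 2/3)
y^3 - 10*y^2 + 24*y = y*(y - 6)*(y - 4)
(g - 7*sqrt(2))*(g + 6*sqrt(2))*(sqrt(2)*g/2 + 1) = sqrt(2)*g^3/2 - 43*sqrt(2)*g - 84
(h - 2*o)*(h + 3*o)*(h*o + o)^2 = h^4*o^2 + h^3*o^3 + 2*h^3*o^2 - 6*h^2*o^4 + 2*h^2*o^3 + h^2*o^2 - 12*h*o^4 + h*o^3 - 6*o^4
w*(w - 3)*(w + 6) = w^3 + 3*w^2 - 18*w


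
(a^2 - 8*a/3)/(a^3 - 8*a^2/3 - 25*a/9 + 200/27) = 9*a/(9*a^2 - 25)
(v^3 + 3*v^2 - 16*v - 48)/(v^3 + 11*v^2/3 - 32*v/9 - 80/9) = 9*(v^2 - v - 12)/(9*v^2 - 3*v - 20)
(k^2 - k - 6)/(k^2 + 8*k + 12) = (k - 3)/(k + 6)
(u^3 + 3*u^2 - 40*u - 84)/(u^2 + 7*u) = u - 4 - 12/u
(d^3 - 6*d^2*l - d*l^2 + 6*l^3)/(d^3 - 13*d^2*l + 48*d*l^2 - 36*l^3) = (d + l)/(d - 6*l)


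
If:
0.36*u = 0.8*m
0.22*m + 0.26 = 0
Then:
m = -1.18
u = -2.63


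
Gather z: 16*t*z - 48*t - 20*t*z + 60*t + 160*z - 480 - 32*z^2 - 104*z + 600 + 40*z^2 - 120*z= 12*t + 8*z^2 + z*(-4*t - 64) + 120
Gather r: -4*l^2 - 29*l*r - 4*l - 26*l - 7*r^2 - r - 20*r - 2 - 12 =-4*l^2 - 30*l - 7*r^2 + r*(-29*l - 21) - 14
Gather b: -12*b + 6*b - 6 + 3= -6*b - 3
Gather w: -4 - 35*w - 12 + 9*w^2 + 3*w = 9*w^2 - 32*w - 16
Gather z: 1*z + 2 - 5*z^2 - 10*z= -5*z^2 - 9*z + 2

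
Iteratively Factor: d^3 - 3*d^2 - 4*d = (d)*(d^2 - 3*d - 4) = d*(d - 4)*(d + 1)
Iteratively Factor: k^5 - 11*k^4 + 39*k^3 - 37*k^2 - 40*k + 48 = (k - 4)*(k^4 - 7*k^3 + 11*k^2 + 7*k - 12) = (k - 4)*(k - 1)*(k^3 - 6*k^2 + 5*k + 12) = (k - 4)^2*(k - 1)*(k^2 - 2*k - 3) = (k - 4)^2*(k - 3)*(k - 1)*(k + 1)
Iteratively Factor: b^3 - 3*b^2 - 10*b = (b - 5)*(b^2 + 2*b) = b*(b - 5)*(b + 2)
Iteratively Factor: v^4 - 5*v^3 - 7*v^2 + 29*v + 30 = (v - 3)*(v^3 - 2*v^2 - 13*v - 10) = (v - 3)*(v + 1)*(v^2 - 3*v - 10) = (v - 5)*(v - 3)*(v + 1)*(v + 2)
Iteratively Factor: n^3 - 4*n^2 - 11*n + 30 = (n - 2)*(n^2 - 2*n - 15) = (n - 2)*(n + 3)*(n - 5)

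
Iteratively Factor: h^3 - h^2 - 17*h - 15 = (h + 1)*(h^2 - 2*h - 15) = (h + 1)*(h + 3)*(h - 5)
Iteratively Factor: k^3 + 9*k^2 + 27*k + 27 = (k + 3)*(k^2 + 6*k + 9) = (k + 3)^2*(k + 3)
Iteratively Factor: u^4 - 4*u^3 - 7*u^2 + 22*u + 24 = (u - 3)*(u^3 - u^2 - 10*u - 8) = (u - 4)*(u - 3)*(u^2 + 3*u + 2) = (u - 4)*(u - 3)*(u + 2)*(u + 1)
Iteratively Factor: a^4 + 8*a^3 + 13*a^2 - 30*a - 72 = (a + 3)*(a^3 + 5*a^2 - 2*a - 24) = (a - 2)*(a + 3)*(a^2 + 7*a + 12) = (a - 2)*(a + 3)*(a + 4)*(a + 3)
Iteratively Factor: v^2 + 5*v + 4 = (v + 1)*(v + 4)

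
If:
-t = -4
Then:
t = 4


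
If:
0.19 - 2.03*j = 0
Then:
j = 0.09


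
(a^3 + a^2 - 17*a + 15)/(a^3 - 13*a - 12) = (-a^3 - a^2 + 17*a - 15)/(-a^3 + 13*a + 12)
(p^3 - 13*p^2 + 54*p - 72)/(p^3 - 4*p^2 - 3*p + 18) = (p^2 - 10*p + 24)/(p^2 - p - 6)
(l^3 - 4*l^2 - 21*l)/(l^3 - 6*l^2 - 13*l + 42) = l/(l - 2)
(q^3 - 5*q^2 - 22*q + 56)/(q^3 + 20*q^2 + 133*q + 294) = (q^3 - 5*q^2 - 22*q + 56)/(q^3 + 20*q^2 + 133*q + 294)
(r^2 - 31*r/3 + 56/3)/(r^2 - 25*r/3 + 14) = (r - 8)/(r - 6)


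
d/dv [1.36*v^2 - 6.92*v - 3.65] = 2.72*v - 6.92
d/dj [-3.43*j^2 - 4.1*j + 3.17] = -6.86*j - 4.1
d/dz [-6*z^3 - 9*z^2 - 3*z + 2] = -18*z^2 - 18*z - 3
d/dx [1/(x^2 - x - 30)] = (1 - 2*x)/(-x^2 + x + 30)^2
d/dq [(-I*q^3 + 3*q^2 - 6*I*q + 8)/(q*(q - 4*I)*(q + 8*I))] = (q^4 - 52*I*q^3 + 48*q^2 - 64*I*q - 256)/(q^2*(q^4 + 8*I*q^3 + 48*q^2 + 256*I*q + 1024))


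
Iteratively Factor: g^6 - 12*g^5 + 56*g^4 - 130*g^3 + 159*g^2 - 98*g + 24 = (g - 2)*(g^5 - 10*g^4 + 36*g^3 - 58*g^2 + 43*g - 12) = (g - 3)*(g - 2)*(g^4 - 7*g^3 + 15*g^2 - 13*g + 4) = (g - 3)*(g - 2)*(g - 1)*(g^3 - 6*g^2 + 9*g - 4) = (g - 3)*(g - 2)*(g - 1)^2*(g^2 - 5*g + 4) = (g - 3)*(g - 2)*(g - 1)^3*(g - 4)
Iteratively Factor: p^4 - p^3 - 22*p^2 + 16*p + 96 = (p + 2)*(p^3 - 3*p^2 - 16*p + 48) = (p - 3)*(p + 2)*(p^2 - 16) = (p - 4)*(p - 3)*(p + 2)*(p + 4)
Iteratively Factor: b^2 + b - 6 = (b + 3)*(b - 2)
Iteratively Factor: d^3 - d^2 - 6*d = (d)*(d^2 - d - 6) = d*(d + 2)*(d - 3)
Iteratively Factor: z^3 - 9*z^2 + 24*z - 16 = (z - 4)*(z^2 - 5*z + 4) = (z - 4)*(z - 1)*(z - 4)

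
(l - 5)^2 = l^2 - 10*l + 25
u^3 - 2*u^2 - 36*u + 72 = (u - 6)*(u - 2)*(u + 6)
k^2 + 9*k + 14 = (k + 2)*(k + 7)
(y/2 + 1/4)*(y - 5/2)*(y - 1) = y^3/2 - 3*y^2/2 + 3*y/8 + 5/8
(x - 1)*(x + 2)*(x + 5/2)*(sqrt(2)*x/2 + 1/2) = sqrt(2)*x^4/2 + x^3/2 + 7*sqrt(2)*x^3/4 + sqrt(2)*x^2/4 + 7*x^2/4 - 5*sqrt(2)*x/2 + x/4 - 5/2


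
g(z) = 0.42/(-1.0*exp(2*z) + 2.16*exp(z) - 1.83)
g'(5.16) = 0.00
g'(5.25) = 0.00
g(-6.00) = -0.23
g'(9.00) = 0.00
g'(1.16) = 0.22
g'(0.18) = 0.26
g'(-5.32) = -0.00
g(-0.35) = -0.52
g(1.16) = -0.08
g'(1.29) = 0.15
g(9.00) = 0.00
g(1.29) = -0.06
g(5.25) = -0.00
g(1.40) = -0.04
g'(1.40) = 0.11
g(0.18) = -0.62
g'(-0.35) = -0.34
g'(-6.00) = 0.00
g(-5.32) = -0.23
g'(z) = 0.42*(2.0*exp(2*z) - 2.16*exp(z))/(-1.0*exp(2*z) + 2.16*exp(z) - 1.83)^2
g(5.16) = -0.00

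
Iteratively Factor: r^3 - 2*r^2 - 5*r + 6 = (r - 3)*(r^2 + r - 2) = (r - 3)*(r - 1)*(r + 2)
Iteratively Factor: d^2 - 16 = (d + 4)*(d - 4)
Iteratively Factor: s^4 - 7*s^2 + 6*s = (s - 2)*(s^3 + 2*s^2 - 3*s) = s*(s - 2)*(s^2 + 2*s - 3) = s*(s - 2)*(s + 3)*(s - 1)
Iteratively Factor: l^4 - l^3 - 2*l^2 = (l)*(l^3 - l^2 - 2*l) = l^2*(l^2 - l - 2) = l^2*(l + 1)*(l - 2)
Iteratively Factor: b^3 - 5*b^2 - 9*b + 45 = (b - 5)*(b^2 - 9) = (b - 5)*(b - 3)*(b + 3)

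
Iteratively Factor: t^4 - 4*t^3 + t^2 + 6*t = (t - 3)*(t^3 - t^2 - 2*t) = (t - 3)*(t + 1)*(t^2 - 2*t) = (t - 3)*(t - 2)*(t + 1)*(t)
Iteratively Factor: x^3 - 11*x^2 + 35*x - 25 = (x - 5)*(x^2 - 6*x + 5) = (x - 5)*(x - 1)*(x - 5)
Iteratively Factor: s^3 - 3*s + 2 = (s - 1)*(s^2 + s - 2) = (s - 1)^2*(s + 2)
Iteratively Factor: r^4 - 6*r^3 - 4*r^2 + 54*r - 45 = (r - 5)*(r^3 - r^2 - 9*r + 9) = (r - 5)*(r - 1)*(r^2 - 9) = (r - 5)*(r - 1)*(r + 3)*(r - 3)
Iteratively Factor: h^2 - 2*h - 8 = (h - 4)*(h + 2)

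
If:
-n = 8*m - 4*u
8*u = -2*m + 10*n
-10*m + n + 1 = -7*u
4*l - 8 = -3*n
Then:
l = 353/163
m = -16/163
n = -36/163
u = -41/163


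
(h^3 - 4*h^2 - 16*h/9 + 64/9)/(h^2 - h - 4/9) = (3*h^2 - 8*h - 16)/(3*h + 1)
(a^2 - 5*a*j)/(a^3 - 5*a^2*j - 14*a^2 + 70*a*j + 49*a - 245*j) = a/(a^2 - 14*a + 49)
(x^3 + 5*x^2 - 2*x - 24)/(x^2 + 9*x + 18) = (x^2 + 2*x - 8)/(x + 6)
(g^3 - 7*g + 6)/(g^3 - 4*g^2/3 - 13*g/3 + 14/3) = 3*(g^2 + g - 6)/(3*g^2 - g - 14)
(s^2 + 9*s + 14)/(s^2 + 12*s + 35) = (s + 2)/(s + 5)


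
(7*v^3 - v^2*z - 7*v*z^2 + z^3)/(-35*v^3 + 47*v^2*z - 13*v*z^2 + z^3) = (v + z)/(-5*v + z)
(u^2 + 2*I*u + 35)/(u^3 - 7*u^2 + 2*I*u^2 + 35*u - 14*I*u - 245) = 1/(u - 7)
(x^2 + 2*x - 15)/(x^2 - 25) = (x - 3)/(x - 5)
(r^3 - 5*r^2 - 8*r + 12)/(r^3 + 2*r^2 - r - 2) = (r - 6)/(r + 1)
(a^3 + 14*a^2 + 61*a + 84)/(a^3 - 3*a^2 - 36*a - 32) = (a^2 + 10*a + 21)/(a^2 - 7*a - 8)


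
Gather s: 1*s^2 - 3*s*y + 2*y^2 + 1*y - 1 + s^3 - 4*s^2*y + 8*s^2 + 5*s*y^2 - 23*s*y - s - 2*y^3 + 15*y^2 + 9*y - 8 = s^3 + s^2*(9 - 4*y) + s*(5*y^2 - 26*y - 1) - 2*y^3 + 17*y^2 + 10*y - 9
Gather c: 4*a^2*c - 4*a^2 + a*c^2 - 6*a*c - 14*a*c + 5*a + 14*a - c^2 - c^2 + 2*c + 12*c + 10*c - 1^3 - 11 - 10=-4*a^2 + 19*a + c^2*(a - 2) + c*(4*a^2 - 20*a + 24) - 22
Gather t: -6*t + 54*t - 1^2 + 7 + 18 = 48*t + 24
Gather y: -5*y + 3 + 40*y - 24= 35*y - 21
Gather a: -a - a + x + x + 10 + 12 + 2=-2*a + 2*x + 24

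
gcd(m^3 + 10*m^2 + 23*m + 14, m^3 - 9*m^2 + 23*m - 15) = 1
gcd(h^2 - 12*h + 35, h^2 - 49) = h - 7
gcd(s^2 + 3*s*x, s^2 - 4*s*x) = s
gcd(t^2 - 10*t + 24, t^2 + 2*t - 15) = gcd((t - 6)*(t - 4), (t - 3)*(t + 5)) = 1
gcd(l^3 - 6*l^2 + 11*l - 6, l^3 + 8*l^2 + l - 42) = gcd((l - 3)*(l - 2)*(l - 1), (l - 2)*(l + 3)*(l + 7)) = l - 2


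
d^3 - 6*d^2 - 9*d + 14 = (d - 7)*(d - 1)*(d + 2)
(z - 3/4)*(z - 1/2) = z^2 - 5*z/4 + 3/8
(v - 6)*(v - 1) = v^2 - 7*v + 6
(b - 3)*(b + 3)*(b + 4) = b^3 + 4*b^2 - 9*b - 36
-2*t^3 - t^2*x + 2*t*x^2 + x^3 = (-t + x)*(t + x)*(2*t + x)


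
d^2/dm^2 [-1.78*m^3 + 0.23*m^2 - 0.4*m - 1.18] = 0.46 - 10.68*m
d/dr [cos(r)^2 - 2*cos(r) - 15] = 2*(1 - cos(r))*sin(r)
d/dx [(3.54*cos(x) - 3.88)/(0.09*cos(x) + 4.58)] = -16.5624*sin(x)/(0.09*cos(x) + 4.58)^2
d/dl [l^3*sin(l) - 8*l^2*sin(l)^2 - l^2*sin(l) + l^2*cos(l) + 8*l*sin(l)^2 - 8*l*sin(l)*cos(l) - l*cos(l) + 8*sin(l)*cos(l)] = l^3*cos(l) + 2*l^2*sin(l) - 8*l^2*sin(2*l) - l^2*cos(l) - l*sin(l) + 8*l*sin(2*l) + 2*l*cos(l) - 8*l - cos(l) + 4*sqrt(2)*cos(2*l + pi/4) + 4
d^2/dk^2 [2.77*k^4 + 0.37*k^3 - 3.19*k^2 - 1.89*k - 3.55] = 33.24*k^2 + 2.22*k - 6.38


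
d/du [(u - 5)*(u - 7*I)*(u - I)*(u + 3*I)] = 4*u^3 + u^2*(-15 - 15*I) + u*(34 + 50*I) - 85 - 21*I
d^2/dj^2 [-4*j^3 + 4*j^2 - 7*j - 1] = 8 - 24*j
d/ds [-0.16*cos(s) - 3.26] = 0.16*sin(s)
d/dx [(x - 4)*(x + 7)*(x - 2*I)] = 3*x^2 + x*(6 - 4*I) - 28 - 6*I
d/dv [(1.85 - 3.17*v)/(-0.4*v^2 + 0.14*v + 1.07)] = (-1.268*v^2 + 1.48*v - 3.6509)/(0.16*v^4 - 0.112*v^3 - 0.8364*v^2 + 0.2996*v + 1.1449)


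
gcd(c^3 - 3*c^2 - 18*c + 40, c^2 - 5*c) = c - 5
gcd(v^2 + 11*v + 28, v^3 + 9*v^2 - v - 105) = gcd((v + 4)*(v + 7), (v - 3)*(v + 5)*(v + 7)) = v + 7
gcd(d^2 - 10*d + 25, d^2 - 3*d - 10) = d - 5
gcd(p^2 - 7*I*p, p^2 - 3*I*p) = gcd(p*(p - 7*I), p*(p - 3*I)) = p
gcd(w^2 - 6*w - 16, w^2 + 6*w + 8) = w + 2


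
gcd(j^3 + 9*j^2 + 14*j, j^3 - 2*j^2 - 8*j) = j^2 + 2*j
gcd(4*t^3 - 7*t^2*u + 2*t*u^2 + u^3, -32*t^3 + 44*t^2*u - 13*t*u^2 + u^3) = t - u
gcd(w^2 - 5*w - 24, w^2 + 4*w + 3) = w + 3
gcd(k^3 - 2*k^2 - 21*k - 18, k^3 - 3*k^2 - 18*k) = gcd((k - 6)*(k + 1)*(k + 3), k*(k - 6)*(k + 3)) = k^2 - 3*k - 18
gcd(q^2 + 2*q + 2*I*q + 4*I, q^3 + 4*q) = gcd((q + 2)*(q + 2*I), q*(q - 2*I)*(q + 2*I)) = q + 2*I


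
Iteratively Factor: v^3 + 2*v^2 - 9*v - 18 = (v - 3)*(v^2 + 5*v + 6) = (v - 3)*(v + 2)*(v + 3)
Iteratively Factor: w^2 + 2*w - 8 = (w + 4)*(w - 2)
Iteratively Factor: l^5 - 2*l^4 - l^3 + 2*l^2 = (l + 1)*(l^4 - 3*l^3 + 2*l^2) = l*(l + 1)*(l^3 - 3*l^2 + 2*l) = l*(l - 1)*(l + 1)*(l^2 - 2*l) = l^2*(l - 1)*(l + 1)*(l - 2)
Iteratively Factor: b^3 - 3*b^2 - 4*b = (b + 1)*(b^2 - 4*b) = b*(b + 1)*(b - 4)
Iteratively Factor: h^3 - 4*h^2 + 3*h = (h - 1)*(h^2 - 3*h) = (h - 3)*(h - 1)*(h)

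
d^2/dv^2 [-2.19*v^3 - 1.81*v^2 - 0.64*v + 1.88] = -13.14*v - 3.62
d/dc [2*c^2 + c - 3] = 4*c + 1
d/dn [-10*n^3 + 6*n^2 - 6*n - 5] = -30*n^2 + 12*n - 6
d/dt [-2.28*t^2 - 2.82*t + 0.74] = -4.56*t - 2.82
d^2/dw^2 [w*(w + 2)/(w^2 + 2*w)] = 0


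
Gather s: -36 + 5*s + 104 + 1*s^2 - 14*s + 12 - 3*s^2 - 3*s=-2*s^2 - 12*s + 80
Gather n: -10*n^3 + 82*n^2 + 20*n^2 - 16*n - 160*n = -10*n^3 + 102*n^2 - 176*n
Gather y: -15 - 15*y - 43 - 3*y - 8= -18*y - 66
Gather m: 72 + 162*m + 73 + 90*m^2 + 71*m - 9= 90*m^2 + 233*m + 136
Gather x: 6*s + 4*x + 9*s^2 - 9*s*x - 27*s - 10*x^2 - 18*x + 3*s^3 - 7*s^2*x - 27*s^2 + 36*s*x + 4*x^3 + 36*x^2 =3*s^3 - 18*s^2 - 21*s + 4*x^3 + 26*x^2 + x*(-7*s^2 + 27*s - 14)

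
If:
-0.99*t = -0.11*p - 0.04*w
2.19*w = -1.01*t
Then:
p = -19.8784878487849*w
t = -2.16831683168317*w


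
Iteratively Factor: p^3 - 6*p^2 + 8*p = (p - 2)*(p^2 - 4*p) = (p - 4)*(p - 2)*(p)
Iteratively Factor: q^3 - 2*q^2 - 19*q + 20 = (q - 1)*(q^2 - q - 20) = (q - 1)*(q + 4)*(q - 5)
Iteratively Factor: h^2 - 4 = (h - 2)*(h + 2)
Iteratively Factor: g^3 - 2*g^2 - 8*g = (g + 2)*(g^2 - 4*g) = g*(g + 2)*(g - 4)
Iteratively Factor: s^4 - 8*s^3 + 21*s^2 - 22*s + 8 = (s - 1)*(s^3 - 7*s^2 + 14*s - 8) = (s - 2)*(s - 1)*(s^2 - 5*s + 4) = (s - 2)*(s - 1)^2*(s - 4)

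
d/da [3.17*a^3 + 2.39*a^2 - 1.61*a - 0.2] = 9.51*a^2 + 4.78*a - 1.61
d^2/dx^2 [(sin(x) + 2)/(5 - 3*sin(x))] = 11*(3*sin(x)^2 + 5*sin(x) - 6)/(3*sin(x) - 5)^3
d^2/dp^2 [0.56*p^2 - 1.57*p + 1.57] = 1.12000000000000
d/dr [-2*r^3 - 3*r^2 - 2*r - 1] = -6*r^2 - 6*r - 2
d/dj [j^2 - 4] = 2*j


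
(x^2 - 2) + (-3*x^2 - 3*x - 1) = -2*x^2 - 3*x - 3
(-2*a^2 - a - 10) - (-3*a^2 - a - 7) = a^2 - 3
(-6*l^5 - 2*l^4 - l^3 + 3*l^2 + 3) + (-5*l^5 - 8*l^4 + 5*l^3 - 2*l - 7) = -11*l^5 - 10*l^4 + 4*l^3 + 3*l^2 - 2*l - 4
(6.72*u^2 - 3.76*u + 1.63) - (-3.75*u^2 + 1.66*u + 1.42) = 10.47*u^2 - 5.42*u + 0.21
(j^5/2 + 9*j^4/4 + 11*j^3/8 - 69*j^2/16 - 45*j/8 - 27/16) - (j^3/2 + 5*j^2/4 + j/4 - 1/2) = j^5/2 + 9*j^4/4 + 7*j^3/8 - 89*j^2/16 - 47*j/8 - 19/16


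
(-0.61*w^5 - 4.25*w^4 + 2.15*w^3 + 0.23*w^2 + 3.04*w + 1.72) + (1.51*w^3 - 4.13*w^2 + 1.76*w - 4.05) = -0.61*w^5 - 4.25*w^4 + 3.66*w^3 - 3.9*w^2 + 4.8*w - 2.33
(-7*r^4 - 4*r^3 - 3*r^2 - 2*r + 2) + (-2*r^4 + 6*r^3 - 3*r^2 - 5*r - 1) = -9*r^4 + 2*r^3 - 6*r^2 - 7*r + 1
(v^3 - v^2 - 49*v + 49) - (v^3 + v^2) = -2*v^2 - 49*v + 49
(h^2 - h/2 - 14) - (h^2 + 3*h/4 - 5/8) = -5*h/4 - 107/8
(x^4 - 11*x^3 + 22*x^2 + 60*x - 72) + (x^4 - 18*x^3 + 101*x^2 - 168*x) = 2*x^4 - 29*x^3 + 123*x^2 - 108*x - 72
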